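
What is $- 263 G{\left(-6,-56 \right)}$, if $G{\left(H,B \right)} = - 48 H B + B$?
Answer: $4256392$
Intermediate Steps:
$G{\left(H,B \right)} = B - 48 B H$ ($G{\left(H,B \right)} = - 48 B H + B = B - 48 B H$)
$- 263 G{\left(-6,-56 \right)} = - 263 \left(- 56 \left(1 - -288\right)\right) = - 263 \left(- 56 \left(1 + 288\right)\right) = - 263 \left(\left(-56\right) 289\right) = \left(-263\right) \left(-16184\right) = 4256392$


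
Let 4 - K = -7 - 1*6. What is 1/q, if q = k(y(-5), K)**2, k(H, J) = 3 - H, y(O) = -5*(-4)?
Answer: 1/289 ≈ 0.0034602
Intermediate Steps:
K = 17 (K = 4 - (-7 - 1*6) = 4 - (-7 - 6) = 4 - 1*(-13) = 4 + 13 = 17)
y(O) = 20
q = 289 (q = (3 - 1*20)**2 = (3 - 20)**2 = (-17)**2 = 289)
1/q = 1/289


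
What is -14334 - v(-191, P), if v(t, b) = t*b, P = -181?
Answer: -48905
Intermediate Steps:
v(t, b) = b*t
-14334 - v(-191, P) = -14334 - (-181)*(-191) = -14334 - 1*34571 = -14334 - 34571 = -48905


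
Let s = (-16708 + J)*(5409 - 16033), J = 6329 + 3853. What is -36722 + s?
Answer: 69295502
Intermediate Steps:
J = 10182
s = 69332224 (s = (-16708 + 10182)*(5409 - 16033) = -6526*(-10624) = 69332224)
-36722 + s = -36722 + 69332224 = 69295502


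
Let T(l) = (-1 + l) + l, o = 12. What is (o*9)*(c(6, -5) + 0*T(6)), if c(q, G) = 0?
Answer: 0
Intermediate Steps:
T(l) = -1 + 2*l
(o*9)*(c(6, -5) + 0*T(6)) = (12*9)*(0 + 0*(-1 + 2*6)) = 108*(0 + 0*(-1 + 12)) = 108*(0 + 0*11) = 108*(0 + 0) = 108*0 = 0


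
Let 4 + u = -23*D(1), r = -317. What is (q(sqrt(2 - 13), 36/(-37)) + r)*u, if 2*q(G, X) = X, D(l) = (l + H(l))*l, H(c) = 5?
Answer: 1668074/37 ≈ 45083.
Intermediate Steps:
D(l) = l*(5 + l) (D(l) = (l + 5)*l = (5 + l)*l = l*(5 + l))
u = -142 (u = -4 - 23*(5 + 1) = -4 - 23*6 = -4 - 138 = -142)
q(G, X) = X/2
(q(sqrt(2 - 13), 36/(-37)) + r)*u = ((36/(-37))/2 - 317)*(-142) = ((36*(-1/37))/2 - 317)*(-142) = ((1/2)*(-36/37) - 317)*(-142) = (-18/37 - 317)*(-142) = -11747/37*(-142) = 1668074/37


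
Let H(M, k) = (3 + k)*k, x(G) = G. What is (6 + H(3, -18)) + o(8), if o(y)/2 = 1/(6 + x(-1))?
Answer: 1382/5 ≈ 276.40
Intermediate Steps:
H(M, k) = k*(3 + k)
o(y) = ⅖ (o(y) = 2/(6 - 1) = 2/5 = 2*(⅕) = ⅖)
(6 + H(3, -18)) + o(8) = (6 - 18*(3 - 18)) + ⅖ = (6 - 18*(-15)) + ⅖ = (6 + 270) + ⅖ = 276 + ⅖ = 1382/5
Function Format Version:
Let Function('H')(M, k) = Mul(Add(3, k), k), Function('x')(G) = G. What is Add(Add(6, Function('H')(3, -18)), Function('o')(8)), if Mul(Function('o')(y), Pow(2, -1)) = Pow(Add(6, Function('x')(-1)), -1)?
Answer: Rational(1382, 5) ≈ 276.40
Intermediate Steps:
Function('H')(M, k) = Mul(k, Add(3, k))
Function('o')(y) = Rational(2, 5) (Function('o')(y) = Mul(2, Pow(Add(6, -1), -1)) = Mul(2, Pow(5, -1)) = Mul(2, Rational(1, 5)) = Rational(2, 5))
Add(Add(6, Function('H')(3, -18)), Function('o')(8)) = Add(Add(6, Mul(-18, Add(3, -18))), Rational(2, 5)) = Add(Add(6, Mul(-18, -15)), Rational(2, 5)) = Add(Add(6, 270), Rational(2, 5)) = Add(276, Rational(2, 5)) = Rational(1382, 5)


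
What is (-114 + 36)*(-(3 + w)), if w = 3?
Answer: 468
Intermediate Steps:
(-114 + 36)*(-(3 + w)) = (-114 + 36)*(-(3 + 3)) = -(-78)*6 = -78*(-6) = 468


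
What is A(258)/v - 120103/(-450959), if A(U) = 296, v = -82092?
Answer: 2431502903/9255031557 ≈ 0.26272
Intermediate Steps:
A(258)/v - 120103/(-450959) = 296/(-82092) - 120103/(-450959) = 296*(-1/82092) - 120103*(-1/450959) = -74/20523 + 120103/450959 = 2431502903/9255031557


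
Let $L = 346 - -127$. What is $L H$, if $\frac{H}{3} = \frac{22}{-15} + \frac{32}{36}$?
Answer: $- \frac{12298}{15} \approx -819.87$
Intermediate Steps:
$H = - \frac{26}{15}$ ($H = 3 \left(\frac{22}{-15} + \frac{32}{36}\right) = 3 \left(22 \left(- \frac{1}{15}\right) + 32 \cdot \frac{1}{36}\right) = 3 \left(- \frac{22}{15} + \frac{8}{9}\right) = 3 \left(- \frac{26}{45}\right) = - \frac{26}{15} \approx -1.7333$)
$L = 473$ ($L = 346 + 127 = 473$)
$L H = 473 \left(- \frac{26}{15}\right) = - \frac{12298}{15}$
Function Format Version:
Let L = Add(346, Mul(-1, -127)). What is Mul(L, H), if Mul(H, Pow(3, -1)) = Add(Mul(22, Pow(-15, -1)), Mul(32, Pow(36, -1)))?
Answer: Rational(-12298, 15) ≈ -819.87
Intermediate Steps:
H = Rational(-26, 15) (H = Mul(3, Add(Mul(22, Pow(-15, -1)), Mul(32, Pow(36, -1)))) = Mul(3, Add(Mul(22, Rational(-1, 15)), Mul(32, Rational(1, 36)))) = Mul(3, Add(Rational(-22, 15), Rational(8, 9))) = Mul(3, Rational(-26, 45)) = Rational(-26, 15) ≈ -1.7333)
L = 473 (L = Add(346, 127) = 473)
Mul(L, H) = Mul(473, Rational(-26, 15)) = Rational(-12298, 15)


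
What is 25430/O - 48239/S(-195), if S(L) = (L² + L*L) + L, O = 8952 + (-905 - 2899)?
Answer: 21546901/5006430 ≈ 4.3038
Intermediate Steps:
O = 5148 (O = 8952 - 3804 = 5148)
S(L) = L + 2*L² (S(L) = (L² + L²) + L = 2*L² + L = L + 2*L²)
25430/O - 48239/S(-195) = 25430/5148 - 48239*(-1/(195*(1 + 2*(-195)))) = 25430*(1/5148) - 48239*(-1/(195*(1 - 390))) = 12715/2574 - 48239/((-195*(-389))) = 12715/2574 - 48239/75855 = 21546901/5006430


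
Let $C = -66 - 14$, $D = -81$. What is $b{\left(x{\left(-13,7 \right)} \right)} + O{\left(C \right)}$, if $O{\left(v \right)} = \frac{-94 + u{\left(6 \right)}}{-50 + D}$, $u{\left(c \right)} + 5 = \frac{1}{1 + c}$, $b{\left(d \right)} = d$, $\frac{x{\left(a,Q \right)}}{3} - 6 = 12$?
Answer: $\frac{50210}{917} \approx 54.755$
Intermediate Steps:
$x{\left(a,Q \right)} = 54$ ($x{\left(a,Q \right)} = 18 + 3 \cdot 12 = 18 + 36 = 54$)
$C = -80$ ($C = -66 - 14 = -80$)
$u{\left(c \right)} = -5 + \frac{1}{1 + c}$
$O{\left(v \right)} = \frac{692}{917}$ ($O{\left(v \right)} = \frac{-94 + \frac{-4 - 30}{1 + 6}}{-50 - 81} = \frac{-94 + \frac{-4 - 30}{7}}{-131} = \left(-94 + \frac{1}{7} \left(-34\right)\right) \left(- \frac{1}{131}\right) = \left(-94 - \frac{34}{7}\right) \left(- \frac{1}{131}\right) = \left(- \frac{692}{7}\right) \left(- \frac{1}{131}\right) = \frac{692}{917}$)
$b{\left(x{\left(-13,7 \right)} \right)} + O{\left(C \right)} = 54 + \frac{692}{917} = \frac{50210}{917}$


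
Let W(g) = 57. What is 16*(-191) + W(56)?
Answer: -2999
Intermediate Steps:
16*(-191) + W(56) = 16*(-191) + 57 = -3056 + 57 = -2999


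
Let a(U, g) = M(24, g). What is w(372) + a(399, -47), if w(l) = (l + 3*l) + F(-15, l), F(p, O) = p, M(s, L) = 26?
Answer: 1499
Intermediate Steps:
a(U, g) = 26
w(l) = -15 + 4*l (w(l) = (l + 3*l) - 15 = 4*l - 15 = -15 + 4*l)
w(372) + a(399, -47) = (-15 + 4*372) + 26 = (-15 + 1488) + 26 = 1473 + 26 = 1499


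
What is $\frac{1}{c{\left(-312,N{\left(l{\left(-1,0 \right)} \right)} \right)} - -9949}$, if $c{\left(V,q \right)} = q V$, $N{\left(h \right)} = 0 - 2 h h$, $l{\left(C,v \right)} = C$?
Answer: $\frac{1}{10573} \approx 9.4581 \cdot 10^{-5}$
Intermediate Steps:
$N{\left(h \right)} = - 2 h^{2}$ ($N{\left(h \right)} = 0 - 2 h^{2} = - 2 h^{2}$)
$c{\left(V,q \right)} = V q$
$\frac{1}{c{\left(-312,N{\left(l{\left(-1,0 \right)} \right)} \right)} - -9949} = \frac{1}{- 312 \left(- 2 \left(-1\right)^{2}\right) - -9949} = \frac{1}{- 312 \left(\left(-2\right) 1\right) + \left(-5399 + 15348\right)} = \frac{1}{\left(-312\right) \left(-2\right) + 9949} = \frac{1}{624 + 9949} = \frac{1}{10573}$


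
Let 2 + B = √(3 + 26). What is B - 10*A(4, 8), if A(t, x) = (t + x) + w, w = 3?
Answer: -152 + √29 ≈ -146.61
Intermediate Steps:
A(t, x) = 3 + t + x (A(t, x) = (t + x) + 3 = 3 + t + x)
B = -2 + √29 (B = -2 + √(3 + 26) = -2 + √29 ≈ 3.3852)
B - 10*A(4, 8) = (-2 + √29) - 10*(3 + 4 + 8) = (-2 + √29) - 10*15 = (-2 + √29) - 150 = -152 + √29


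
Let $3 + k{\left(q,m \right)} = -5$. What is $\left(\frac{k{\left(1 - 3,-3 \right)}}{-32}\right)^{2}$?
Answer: $\frac{1}{16} \approx 0.0625$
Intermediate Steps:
$k{\left(q,m \right)} = -8$ ($k{\left(q,m \right)} = -3 - 5 = -8$)
$\left(\frac{k{\left(1 - 3,-3 \right)}}{-32}\right)^{2} = \left(- \frac{8}{-32}\right)^{2} = \left(\left(-8\right) \left(- \frac{1}{32}\right)\right)^{2} = \left(\frac{1}{4}\right)^{2} = \frac{1}{16}$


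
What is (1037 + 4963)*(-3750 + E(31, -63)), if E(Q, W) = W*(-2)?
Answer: -21744000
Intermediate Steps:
E(Q, W) = -2*W
(1037 + 4963)*(-3750 + E(31, -63)) = (1037 + 4963)*(-3750 - 2*(-63)) = 6000*(-3750 + 126) = 6000*(-3624) = -21744000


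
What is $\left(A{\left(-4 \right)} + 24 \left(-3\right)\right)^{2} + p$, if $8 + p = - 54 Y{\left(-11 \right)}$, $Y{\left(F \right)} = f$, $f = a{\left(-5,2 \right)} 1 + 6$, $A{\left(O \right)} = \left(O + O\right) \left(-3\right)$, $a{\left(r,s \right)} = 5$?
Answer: $1702$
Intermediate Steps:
$A{\left(O \right)} = - 6 O$ ($A{\left(O \right)} = 2 O \left(-3\right) = - 6 O$)
$f = 11$ ($f = 5 \cdot 1 + 6 = 5 + 6 = 11$)
$Y{\left(F \right)} = 11$
$p = -602$ ($p = -8 - 594 = -602$)
$\left(A{\left(-4 \right)} + 24 \left(-3\right)\right)^{2} + p = \left(\left(-6\right) \left(-4\right) + 24 \left(-3\right)\right)^{2} - 602 = \left(24 - 72\right)^{2} - 602 = \left(-48\right)^{2} - 602 = 2304 - 602 = 1702$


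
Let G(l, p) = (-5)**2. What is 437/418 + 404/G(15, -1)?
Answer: 9463/550 ≈ 17.205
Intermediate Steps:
G(l, p) = 25
437/418 + 404/G(15, -1) = 437/418 + 404/25 = 437*(1/418) + 404*(1/25) = 23/22 + 404/25 = 9463/550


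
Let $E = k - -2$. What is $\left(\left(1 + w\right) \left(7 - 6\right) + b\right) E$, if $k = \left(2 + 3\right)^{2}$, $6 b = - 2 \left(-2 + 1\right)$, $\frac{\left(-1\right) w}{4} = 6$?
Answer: $-612$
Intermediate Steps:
$w = -24$ ($w = \left(-4\right) 6 = -24$)
$b = \frac{1}{3}$ ($b = \frac{\left(-2\right) \left(-2 + 1\right)}{6} = \frac{\left(-2\right) \left(-1\right)}{6} = \frac{1}{6} \cdot 2 = \frac{1}{3} \approx 0.33333$)
$k = 25$ ($k = 5^{2} = 25$)
$E = 27$ ($E = 25 - -2 = 25 + 2 = 27$)
$\left(\left(1 + w\right) \left(7 - 6\right) + b\right) E = \left(\left(1 - 24\right) \left(7 - 6\right) + \frac{1}{3}\right) 27 = \left(\left(-23\right) 1 + \frac{1}{3}\right) 27 = \left(-23 + \frac{1}{3}\right) 27 = \left(- \frac{68}{3}\right) 27 = -612$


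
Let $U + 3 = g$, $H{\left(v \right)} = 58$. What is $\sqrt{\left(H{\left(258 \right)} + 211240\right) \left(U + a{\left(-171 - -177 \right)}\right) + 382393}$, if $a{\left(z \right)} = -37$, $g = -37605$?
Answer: $i \sqrt{7953930817} \approx 89185.0 i$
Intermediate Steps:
$U = -37608$ ($U = -3 - 37605 = -37608$)
$\sqrt{\left(H{\left(258 \right)} + 211240\right) \left(U + a{\left(-171 - -177 \right)}\right) + 382393} = \sqrt{\left(58 + 211240\right) \left(-37608 - 37\right) + 382393} = \sqrt{211298 \left(-37645\right) + 382393} = \sqrt{-7954313210 + 382393} = \sqrt{-7953930817} = i \sqrt{7953930817}$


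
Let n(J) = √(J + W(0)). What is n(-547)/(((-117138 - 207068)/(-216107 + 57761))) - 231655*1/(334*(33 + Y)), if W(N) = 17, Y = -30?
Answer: -231655/1002 + 79173*I*√530/162103 ≈ -231.19 + 11.244*I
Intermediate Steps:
n(J) = √(17 + J) (n(J) = √(J + 17) = √(17 + J))
n(-547)/(((-117138 - 207068)/(-216107 + 57761))) - 231655*1/(334*(33 + Y)) = √(17 - 547)/(((-117138 - 207068)/(-216107 + 57761))) - 231655*1/(334*(33 - 30)) = √(-530)/((-324206/(-158346))) - 231655/(3*334) = (I*√530)/((-324206*(-1/158346))) - 231655/1002 = (I*√530)/(162103/79173) - 231655*1/1002 = (I*√530)*(79173/162103) - 231655/1002 = 79173*I*√530/162103 - 231655/1002 = -231655/1002 + 79173*I*√530/162103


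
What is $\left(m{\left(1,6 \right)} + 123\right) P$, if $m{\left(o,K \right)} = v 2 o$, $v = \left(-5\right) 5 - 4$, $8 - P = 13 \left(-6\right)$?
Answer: $5590$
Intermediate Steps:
$P = 86$ ($P = 8 - 13 \left(-6\right) = 8 - -78 = 8 + 78 = 86$)
$v = -29$ ($v = -25 - 4 = -29$)
$m{\left(o,K \right)} = - 58 o$ ($m{\left(o,K \right)} = \left(-29\right) 2 o = - 58 o$)
$\left(m{\left(1,6 \right)} + 123\right) P = \left(\left(-58\right) 1 + 123\right) 86 = \left(-58 + 123\right) 86 = 65 \cdot 86 = 5590$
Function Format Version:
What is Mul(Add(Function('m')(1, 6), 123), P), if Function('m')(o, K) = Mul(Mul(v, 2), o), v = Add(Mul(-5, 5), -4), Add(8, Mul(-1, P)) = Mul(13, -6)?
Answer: 5590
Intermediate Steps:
P = 86 (P = Add(8, Mul(-1, Mul(13, -6))) = Add(8, Mul(-1, -78)) = Add(8, 78) = 86)
v = -29 (v = Add(-25, -4) = -29)
Function('m')(o, K) = Mul(-58, o) (Function('m')(o, K) = Mul(Mul(-29, 2), o) = Mul(-58, o))
Mul(Add(Function('m')(1, 6), 123), P) = Mul(Add(Mul(-58, 1), 123), 86) = Mul(Add(-58, 123), 86) = Mul(65, 86) = 5590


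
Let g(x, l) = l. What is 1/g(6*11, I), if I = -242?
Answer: -1/242 ≈ -0.0041322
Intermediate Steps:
1/g(6*11, I) = 1/(-242) = -1/242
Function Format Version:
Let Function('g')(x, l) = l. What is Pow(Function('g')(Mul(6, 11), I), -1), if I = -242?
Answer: Rational(-1, 242) ≈ -0.0041322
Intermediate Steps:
Pow(Function('g')(Mul(6, 11), I), -1) = Pow(-242, -1) = Rational(-1, 242)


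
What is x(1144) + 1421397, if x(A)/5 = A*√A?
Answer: 1421397 + 11440*√286 ≈ 1.6149e+6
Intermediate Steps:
x(A) = 5*A^(3/2) (x(A) = 5*(A*√A) = 5*A^(3/2))
x(1144) + 1421397 = 5*1144^(3/2) + 1421397 = 5*(2288*√286) + 1421397 = 11440*√286 + 1421397 = 1421397 + 11440*√286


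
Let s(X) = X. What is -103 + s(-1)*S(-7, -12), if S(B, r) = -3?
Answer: -100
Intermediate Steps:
-103 + s(-1)*S(-7, -12) = -103 - 1*(-3) = -103 + 3 = -100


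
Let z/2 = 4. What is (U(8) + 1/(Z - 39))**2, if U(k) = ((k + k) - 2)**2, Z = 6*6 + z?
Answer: 962361/25 ≈ 38494.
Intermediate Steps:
z = 8 (z = 2*4 = 8)
Z = 44 (Z = 6*6 + 8 = 36 + 8 = 44)
U(k) = (-2 + 2*k)**2 (U(k) = (2*k - 2)**2 = (-2 + 2*k)**2)
(U(8) + 1/(Z - 39))**2 = (4*(-1 + 8)**2 + 1/(44 - 39))**2 = (4*7**2 + 1/5)**2 = (4*49 + 1/5)**2 = (196 + 1/5)**2 = (981/5)**2 = 962361/25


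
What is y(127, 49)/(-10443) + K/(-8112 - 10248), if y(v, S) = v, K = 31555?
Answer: -22124039/12782232 ≈ -1.7308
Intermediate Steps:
y(127, 49)/(-10443) + K/(-8112 - 10248) = 127/(-10443) + 31555/(-8112 - 10248) = 127*(-1/10443) + 31555/(-18360) = -127/10443 + 31555*(-1/18360) = -127/10443 - 6311/3672 = -22124039/12782232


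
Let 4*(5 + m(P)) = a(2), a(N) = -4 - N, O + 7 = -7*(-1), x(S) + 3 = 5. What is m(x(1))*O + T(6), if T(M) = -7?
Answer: -7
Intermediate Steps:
x(S) = 2 (x(S) = -3 + 5 = 2)
O = 0 (O = -7 - 7*(-1) = -7 + 7 = 0)
m(P) = -13/2 (m(P) = -5 + (-4 - 1*2)/4 = -5 + (-4 - 2)/4 = -5 + (1/4)*(-6) = -5 - 3/2 = -13/2)
m(x(1))*O + T(6) = -13/2*0 - 7 = 0 - 7 = -7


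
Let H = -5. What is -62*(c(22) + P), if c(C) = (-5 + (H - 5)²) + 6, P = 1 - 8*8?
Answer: -2356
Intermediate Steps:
P = -63 (P = 1 - 64 = -63)
c(C) = 101 (c(C) = (-5 + (-5 - 5)²) + 6 = (-5 + (-10)²) + 6 = (-5 + 100) + 6 = 95 + 6 = 101)
-62*(c(22) + P) = -62*(101 - 63) = -62*38 = -2356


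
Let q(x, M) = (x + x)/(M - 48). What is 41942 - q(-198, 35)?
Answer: 544850/13 ≈ 41912.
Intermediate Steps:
q(x, M) = 2*x/(-48 + M) (q(x, M) = (2*x)/(-48 + M) = 2*x/(-48 + M))
41942 - q(-198, 35) = 41942 - 2*(-198)/(-48 + 35) = 41942 - 2*(-198)/(-13) = 41942 - 2*(-198)*(-1)/13 = 41942 - 1*396/13 = 41942 - 396/13 = 544850/13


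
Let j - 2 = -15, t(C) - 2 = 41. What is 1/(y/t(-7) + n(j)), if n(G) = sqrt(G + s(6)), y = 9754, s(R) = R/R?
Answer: 209711/47581352 - 1849*I*sqrt(3)/47581352 ≈ 0.0044074 - 6.7307e-5*I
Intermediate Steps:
s(R) = 1
t(C) = 43 (t(C) = 2 + 41 = 43)
j = -13 (j = 2 - 15 = -13)
n(G) = sqrt(1 + G) (n(G) = sqrt(G + 1) = sqrt(1 + G))
1/(y/t(-7) + n(j)) = 1/(9754/43 + sqrt(1 - 13)) = 1/(9754*(1/43) + sqrt(-12)) = 1/(9754/43 + 2*I*sqrt(3))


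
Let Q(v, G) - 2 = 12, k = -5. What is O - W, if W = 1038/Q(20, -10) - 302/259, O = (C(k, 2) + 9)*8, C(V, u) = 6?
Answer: 12179/259 ≈ 47.023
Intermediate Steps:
Q(v, G) = 14 (Q(v, G) = 2 + 12 = 14)
O = 120 (O = (6 + 9)*8 = 15*8 = 120)
W = 18901/259 (W = 1038/14 - 302/259 = 1038*(1/14) - 302*1/259 = 519/7 - 302/259 = 18901/259 ≈ 72.977)
O - W = 120 - 1*18901/259 = 120 - 18901/259 = 12179/259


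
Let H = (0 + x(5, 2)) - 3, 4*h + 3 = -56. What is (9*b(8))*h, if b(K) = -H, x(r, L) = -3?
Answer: -1593/2 ≈ -796.50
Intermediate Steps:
h = -59/4 (h = -¾ + (¼)*(-56) = -¾ - 14 = -59/4 ≈ -14.750)
H = -6 (H = (0 - 3) - 3 = -3 - 3 = -6)
b(K) = 6 (b(K) = -1*(-6) = 6)
(9*b(8))*h = (9*6)*(-59/4) = 54*(-59/4) = -1593/2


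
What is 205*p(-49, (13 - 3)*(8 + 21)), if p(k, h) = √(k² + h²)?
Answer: 205*√86501 ≈ 60293.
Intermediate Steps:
p(k, h) = √(h² + k²)
205*p(-49, (13 - 3)*(8 + 21)) = 205*√(((13 - 3)*(8 + 21))² + (-49)²) = 205*√((10*29)² + 2401) = 205*√(290² + 2401) = 205*√(84100 + 2401) = 205*√86501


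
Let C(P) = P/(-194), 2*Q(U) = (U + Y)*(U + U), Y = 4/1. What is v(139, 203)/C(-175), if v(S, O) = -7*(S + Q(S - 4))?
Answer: -3667376/25 ≈ -1.4670e+5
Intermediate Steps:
Y = 4 (Y = 4*1 = 4)
Q(U) = U*(4 + U) (Q(U) = ((U + 4)*(U + U))/2 = ((4 + U)*(2*U))/2 = (2*U*(4 + U))/2 = U*(4 + U))
C(P) = -P/194 (C(P) = P*(-1/194) = -P/194)
v(S, O) = -7*S - 7*S*(-4 + S) (v(S, O) = -7*(S + (S - 4)*(4 + (S - 4))) = -7*(S + (-4 + S)*(4 + (-4 + S))) = -7*(S + (-4 + S)*S) = -7*(S + S*(-4 + S)) = -7*S - 7*S*(-4 + S))
v(139, 203)/C(-175) = (7*139*(3 - 1*139))/((-1/194*(-175))) = (7*139*(3 - 139))/(175/194) = (7*139*(-136))*(194/175) = -132328*194/175 = -3667376/25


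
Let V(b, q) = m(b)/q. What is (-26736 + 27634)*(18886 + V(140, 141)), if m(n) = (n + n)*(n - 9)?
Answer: 2424246188/141 ≈ 1.7193e+7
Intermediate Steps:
m(n) = 2*n*(-9 + n) (m(n) = (2*n)*(-9 + n) = 2*n*(-9 + n))
V(b, q) = 2*b*(-9 + b)/q (V(b, q) = (2*b*(-9 + b))/q = 2*b*(-9 + b)/q)
(-26736 + 27634)*(18886 + V(140, 141)) = (-26736 + 27634)*(18886 + 2*140*(-9 + 140)/141) = 898*(18886 + 2*140*(1/141)*131) = 898*(18886 + 36680/141) = 898*(2699606/141) = 2424246188/141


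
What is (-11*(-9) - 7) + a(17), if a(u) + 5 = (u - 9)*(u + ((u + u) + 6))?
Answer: 543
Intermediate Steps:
a(u) = -5 + (-9 + u)*(6 + 3*u) (a(u) = -5 + (u - 9)*(u + ((u + u) + 6)) = -5 + (-9 + u)*(u + (2*u + 6)) = -5 + (-9 + u)*(u + (6 + 2*u)) = -5 + (-9 + u)*(6 + 3*u))
(-11*(-9) - 7) + a(17) = (-11*(-9) - 7) + (-59 - 21*17 + 3*17**2) = (99 - 7) + (-59 - 357 + 3*289) = 92 + (-59 - 357 + 867) = 92 + 451 = 543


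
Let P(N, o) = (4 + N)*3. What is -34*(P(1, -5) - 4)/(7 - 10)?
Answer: 374/3 ≈ 124.67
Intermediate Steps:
P(N, o) = 12 + 3*N
-34*(P(1, -5) - 4)/(7 - 10) = -34*((12 + 3*1) - 4)/(7 - 10) = -34*((12 + 3) - 4)/(-3) = -34*(15 - 4)*(-1)/3 = -374*(-1)/3 = -34*(-11/3) = 374/3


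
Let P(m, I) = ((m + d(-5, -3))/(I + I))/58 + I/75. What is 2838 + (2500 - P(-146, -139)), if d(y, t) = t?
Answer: 6457473461/1209300 ≈ 5339.8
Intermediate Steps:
P(m, I) = I/75 + (-3 + m)/(116*I) (P(m, I) = ((m - 3)/(I + I))/58 + I/75 = ((-3 + m)/((2*I)))*(1/58) + I*(1/75) = ((-3 + m)*(1/(2*I)))*(1/58) + I/75 = ((-3 + m)/(2*I))*(1/58) + I/75 = (-3 + m)/(116*I) + I/75 = I/75 + (-3 + m)/(116*I))
2838 + (2500 - P(-146, -139)) = 2838 + (2500 - (-225 + 75*(-146) + 116*(-139)²)/(8700*(-139))) = 2838 + (2500 - (-1)*(-225 - 10950 + 116*19321)/(8700*139)) = 2838 + (2500 - (-1)*(-225 - 10950 + 2241236)/(8700*139)) = 2838 + (2500 - (-1)*2230061/(8700*139)) = 2838 + (2500 - 1*(-2230061/1209300)) = 2838 + (2500 + 2230061/1209300) = 2838 + 3025480061/1209300 = 6457473461/1209300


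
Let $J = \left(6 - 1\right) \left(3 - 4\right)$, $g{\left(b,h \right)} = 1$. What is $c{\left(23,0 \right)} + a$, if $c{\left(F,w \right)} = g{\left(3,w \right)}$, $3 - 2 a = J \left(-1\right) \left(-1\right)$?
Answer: $5$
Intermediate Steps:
$J = -5$ ($J = 5 \left(-1\right) = -5$)
$a = 4$ ($a = \frac{3}{2} - \frac{\left(-5\right) \left(-1\right) \left(-1\right)}{2} = \frac{3}{2} - \frac{5 \left(-1\right)}{2} = \frac{3}{2} - - \frac{5}{2} = \frac{3}{2} + \frac{5}{2} = 4$)
$c{\left(F,w \right)} = 1$
$c{\left(23,0 \right)} + a = 1 + 4 = 5$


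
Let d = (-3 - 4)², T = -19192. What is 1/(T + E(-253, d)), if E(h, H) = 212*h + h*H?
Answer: -1/85225 ≈ -1.1734e-5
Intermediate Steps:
d = 49 (d = (-7)² = 49)
E(h, H) = 212*h + H*h
1/(T + E(-253, d)) = 1/(-19192 - 253*(212 + 49)) = 1/(-19192 - 253*261) = 1/(-19192 - 66033) = 1/(-85225) = -1/85225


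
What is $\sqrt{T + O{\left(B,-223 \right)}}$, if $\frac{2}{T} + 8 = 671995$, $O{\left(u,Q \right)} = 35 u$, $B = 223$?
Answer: $\frac{\sqrt{3524476753703019}}{671987} \approx 88.346$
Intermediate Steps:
$T = \frac{2}{671987}$ ($T = \frac{2}{-8 + 671995} = \frac{2}{671987} \approx 2.9762 \cdot 10^{-6}$)
$\sqrt{T + O{\left(B,-223 \right)}} = \sqrt{\frac{2}{671987} + 35 \cdot 223} = \sqrt{\frac{2}{671987} + 7805} = \sqrt{\frac{5244858537}{671987}} = \frac{\sqrt{3524476753703019}}{671987}$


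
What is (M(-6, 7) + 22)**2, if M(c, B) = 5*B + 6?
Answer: 3969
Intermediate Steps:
M(c, B) = 6 + 5*B
(M(-6, 7) + 22)**2 = ((6 + 5*7) + 22)**2 = ((6 + 35) + 22)**2 = (41 + 22)**2 = 63**2 = 3969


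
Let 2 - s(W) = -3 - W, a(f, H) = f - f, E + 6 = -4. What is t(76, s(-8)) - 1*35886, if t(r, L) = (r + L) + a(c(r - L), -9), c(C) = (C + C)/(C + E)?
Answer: -35813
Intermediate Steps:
E = -10 (E = -6 - 4 = -10)
c(C) = 2*C/(-10 + C) (c(C) = (C + C)/(C - 10) = (2*C)/(-10 + C) = 2*C/(-10 + C))
a(f, H) = 0
s(W) = 5 + W (s(W) = 2 - (-3 - W) = 2 + (3 + W) = 5 + W)
t(r, L) = L + r (t(r, L) = (r + L) + 0 = (L + r) + 0 = L + r)
t(76, s(-8)) - 1*35886 = ((5 - 8) + 76) - 1*35886 = (-3 + 76) - 35886 = 73 - 35886 = -35813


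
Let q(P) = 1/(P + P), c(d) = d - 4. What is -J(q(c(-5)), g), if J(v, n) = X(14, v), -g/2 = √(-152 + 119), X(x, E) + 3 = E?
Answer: 55/18 ≈ 3.0556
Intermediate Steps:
X(x, E) = -3 + E
c(d) = -4 + d
q(P) = 1/(2*P)
g = -2*I*√33 (g = -2*√(-152 + 119) = -2*I*√33 ≈ -11.489*I)
J(v, n) = -3 + v
-J(q(c(-5)), g) = -(-3 + 1/(2*(-4 - 5))) = -(-3 + (½)/(-9)) = -(-3 + (½)*(-⅑)) = -(-3 - 1/18) = -1*(-55/18) = 55/18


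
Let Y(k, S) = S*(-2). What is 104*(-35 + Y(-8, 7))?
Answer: -5096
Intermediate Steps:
Y(k, S) = -2*S
104*(-35 + Y(-8, 7)) = 104*(-35 - 2*7) = 104*(-35 - 14) = 104*(-49) = -5096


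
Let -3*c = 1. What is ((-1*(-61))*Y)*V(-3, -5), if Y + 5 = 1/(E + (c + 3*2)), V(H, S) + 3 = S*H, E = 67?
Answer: -397842/109 ≈ -3649.9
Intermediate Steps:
c = -1/3 (c = -1/3*1 = -1/3 ≈ -0.33333)
V(H, S) = -3 + H*S (V(H, S) = -3 + S*H = -3 + H*S)
Y = -1087/218 (Y = -5 + 1/(67 + (-1/3 + 3*2)) = -5 + 1/(67 + (-1/3 + 6)) = -5 + 1/(67 + 17/3) = -5 + 1/(218/3) = -5 + 3/218 = -1087/218 ≈ -4.9862)
((-1*(-61))*Y)*V(-3, -5) = (-1*(-61)*(-1087/218))*(-3 - 3*(-5)) = (61*(-1087/218))*(-3 + 15) = -66307/218*12 = -397842/109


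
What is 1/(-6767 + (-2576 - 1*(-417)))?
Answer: -1/8926 ≈ -0.00011203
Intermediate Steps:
1/(-6767 + (-2576 - 1*(-417))) = 1/(-6767 + (-2576 + 417)) = 1/(-6767 - 2159) = 1/(-8926) = -1/8926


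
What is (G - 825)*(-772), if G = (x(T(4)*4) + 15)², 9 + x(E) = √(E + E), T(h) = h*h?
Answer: 510292 - 74112*√2 ≈ 4.0548e+5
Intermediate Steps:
T(h) = h²
x(E) = -9 + √2*√E (x(E) = -9 + √(E + E) = -9 + √(2*E) = -9 + √2*√E)
G = (6 + 8*√2)² (G = ((-9 + √2*√(4²*4)) + 15)² = ((-9 + √2*√(16*4)) + 15)² = ((-9 + √2*√64) + 15)² = ((-9 + √2*8) + 15)² = ((-9 + 8*√2) + 15)² = (6 + 8*√2)² ≈ 299.76)
(G - 825)*(-772) = ((164 + 96*√2) - 825)*(-772) = (-661 + 96*√2)*(-772) = 510292 - 74112*√2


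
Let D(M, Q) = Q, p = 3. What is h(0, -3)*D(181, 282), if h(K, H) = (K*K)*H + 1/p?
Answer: 94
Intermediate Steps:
h(K, H) = ⅓ + H*K² (h(K, H) = (K*K)*H + 1/3 = K²*H + ⅓ = H*K² + ⅓ = ⅓ + H*K²)
h(0, -3)*D(181, 282) = (⅓ - 3*0²)*282 = (⅓ - 3*0)*282 = (⅓ + 0)*282 = (⅓)*282 = 94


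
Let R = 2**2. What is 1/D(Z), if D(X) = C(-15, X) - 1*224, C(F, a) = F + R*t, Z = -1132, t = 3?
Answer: -1/227 ≈ -0.0044053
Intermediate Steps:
R = 4
C(F, a) = 12 + F (C(F, a) = F + 4*3 = F + 12 = 12 + F)
D(X) = -227 (D(X) = (12 - 15) - 1*224 = -3 - 224 = -227)
1/D(Z) = 1/(-227) = -1/227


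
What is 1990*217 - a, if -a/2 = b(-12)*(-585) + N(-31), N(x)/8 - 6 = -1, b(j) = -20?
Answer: 455310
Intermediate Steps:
N(x) = 40 (N(x) = 48 + 8*(-1) = 48 - 8 = 40)
a = -23480 (a = -2*(-20*(-585) + 40) = -2*(11700 + 40) = -2*11740 = -23480)
1990*217 - a = 1990*217 - 1*(-23480) = 431830 + 23480 = 455310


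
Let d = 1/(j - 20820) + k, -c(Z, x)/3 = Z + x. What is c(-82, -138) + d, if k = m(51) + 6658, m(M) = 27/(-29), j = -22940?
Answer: 9285653171/1269040 ≈ 7317.1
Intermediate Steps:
m(M) = -27/29 (m(M) = 27*(-1/29) = -27/29)
c(Z, x) = -3*Z - 3*x (c(Z, x) = -3*(Z + x) = -3*Z - 3*x)
k = 193055/29 (k = -27/29 + 6658 = 193055/29 ≈ 6657.1)
d = 8448086771/1269040 (d = 1/(-22940 - 20820) + 193055/29 = 1/(-43760) + 193055/29 = -1/43760 + 193055/29 = 8448086771/1269040 ≈ 6657.1)
c(-82, -138) + d = (-3*(-82) - 3*(-138)) + 8448086771/1269040 = (246 + 414) + 8448086771/1269040 = 660 + 8448086771/1269040 = 9285653171/1269040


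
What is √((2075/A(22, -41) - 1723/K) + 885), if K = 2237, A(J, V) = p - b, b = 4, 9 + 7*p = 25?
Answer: I*√58762596471/13422 ≈ 18.061*I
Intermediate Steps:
p = 16/7 (p = -9/7 + (⅐)*25 = -9/7 + 25/7 = 16/7 ≈ 2.2857)
A(J, V) = -12/7 (A(J, V) = 16/7 - 1*4 = 16/7 - 4 = -12/7)
√((2075/A(22, -41) - 1723/K) + 885) = √((2075/(-12/7) - 1723/2237) + 885) = √((2075*(-7/12) - 1723*1/2237) + 885) = √((-14525/12 - 1723/2237) + 885) = √(-32513101/26844 + 885) = √(-8756161/26844) = I*√58762596471/13422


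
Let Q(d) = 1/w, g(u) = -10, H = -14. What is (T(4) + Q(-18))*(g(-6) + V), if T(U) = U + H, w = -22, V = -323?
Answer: 73593/22 ≈ 3345.1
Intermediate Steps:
T(U) = -14 + U (T(U) = U - 14 = -14 + U)
Q(d) = -1/22 (Q(d) = 1/(-22) = -1/22)
(T(4) + Q(-18))*(g(-6) + V) = ((-14 + 4) - 1/22)*(-10 - 323) = (-10 - 1/22)*(-333) = -221/22*(-333) = 73593/22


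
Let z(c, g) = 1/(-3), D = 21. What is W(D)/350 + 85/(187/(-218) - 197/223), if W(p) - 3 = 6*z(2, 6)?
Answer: -1446181853/29626450 ≈ -48.814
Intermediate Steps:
z(c, g) = -⅓
W(p) = 1 (W(p) = 3 + 6*(-⅓) = 3 - 2 = 1)
W(D)/350 + 85/(187/(-218) - 197/223) = 1/350 + 85/(187/(-218) - 197/223) = 1*(1/350) + 85/(187*(-1/218) - 197*1/223) = 1/350 + 85/(-187/218 - 197/223) = 1/350 + 85/(-84647/48614) = 1/350 + 85*(-48614/84647) = 1/350 - 4132190/84647 = -1446181853/29626450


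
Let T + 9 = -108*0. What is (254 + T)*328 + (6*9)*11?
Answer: 80954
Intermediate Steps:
T = -9 (T = -9 - 108*0 = -9 + 0 = -9)
(254 + T)*328 + (6*9)*11 = (254 - 9)*328 + (6*9)*11 = 245*328 + 54*11 = 80360 + 594 = 80954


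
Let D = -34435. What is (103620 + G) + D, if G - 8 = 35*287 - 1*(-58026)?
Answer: 137264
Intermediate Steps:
G = 68079 (G = 8 + (35*287 - 1*(-58026)) = 8 + (10045 + 58026) = 8 + 68071 = 68079)
(103620 + G) + D = (103620 + 68079) - 34435 = 171699 - 34435 = 137264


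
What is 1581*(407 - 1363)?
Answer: -1511436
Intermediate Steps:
1581*(407 - 1363) = 1581*(-956) = -1511436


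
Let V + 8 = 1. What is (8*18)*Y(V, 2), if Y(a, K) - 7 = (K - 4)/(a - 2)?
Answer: 1040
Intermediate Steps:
V = -7 (V = -8 + 1 = -7)
Y(a, K) = 7 + (-4 + K)/(-2 + a) (Y(a, K) = 7 + (K - 4)/(a - 2) = 7 + (-4 + K)/(-2 + a))
(8*18)*Y(V, 2) = (8*18)*((-18 + 2 + 7*(-7))/(-2 - 7)) = 144*((-18 + 2 - 49)/(-9)) = 144*(-1/9*(-65)) = 144*(65/9) = 1040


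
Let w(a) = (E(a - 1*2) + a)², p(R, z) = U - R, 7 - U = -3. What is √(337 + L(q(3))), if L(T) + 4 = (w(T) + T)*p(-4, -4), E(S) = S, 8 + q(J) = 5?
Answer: √1187 ≈ 34.453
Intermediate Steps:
q(J) = -3 (q(J) = -8 + 5 = -3)
U = 10 (U = 7 - 1*(-3) = 7 + 3 = 10)
p(R, z) = 10 - R
w(a) = (-2 + 2*a)² (w(a) = ((a - 1*2) + a)² = ((a - 2) + a)² = ((-2 + a) + a)² = (-2 + 2*a)²)
L(T) = -4 + 14*T + 56*(-1 + T)² (L(T) = -4 + (4*(-1 + T)² + T)*(10 - 1*(-4)) = -4 + (T + 4*(-1 + T)²)*(10 + 4) = -4 + (T + 4*(-1 + T)²)*14 = -4 + (14*T + 56*(-1 + T)²) = -4 + 14*T + 56*(-1 + T)²)
√(337 + L(q(3))) = √(337 + (52 - 98*(-3) + 56*(-3)²)) = √(337 + (52 + 294 + 56*9)) = √(337 + (52 + 294 + 504)) = √(337 + 850) = √1187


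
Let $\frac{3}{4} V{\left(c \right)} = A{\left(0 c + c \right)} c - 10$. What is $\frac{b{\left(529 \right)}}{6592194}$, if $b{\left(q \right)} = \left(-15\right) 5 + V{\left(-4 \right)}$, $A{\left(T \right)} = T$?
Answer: $- \frac{67}{6592194} \approx -1.0164 \cdot 10^{-5}$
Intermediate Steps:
$V{\left(c \right)} = - \frac{40}{3} + \frac{4 c^{2}}{3}$ ($V{\left(c \right)} = \frac{4 \left(\left(0 c + c\right) c - 10\right)}{3} = \frac{4 \left(\left(0 + c\right) c - 10\right)}{3} = \frac{4 \left(c c - 10\right)}{3} = \frac{4 \left(c^{2} - 10\right)}{3} = \frac{4 \left(-10 + c^{2}\right)}{3} = - \frac{40}{3} + \frac{4 c^{2}}{3}$)
$b{\left(q \right)} = -67$ ($b{\left(q \right)} = \left(-15\right) 5 - \left(\frac{40}{3} - \frac{4 \left(-4\right)^{2}}{3}\right) = -75 + \left(- \frac{40}{3} + \frac{4}{3} \cdot 16\right) = -75 + \left(- \frac{40}{3} + \frac{64}{3}\right) = -75 + 8 = -67$)
$\frac{b{\left(529 \right)}}{6592194} = - \frac{67}{6592194}$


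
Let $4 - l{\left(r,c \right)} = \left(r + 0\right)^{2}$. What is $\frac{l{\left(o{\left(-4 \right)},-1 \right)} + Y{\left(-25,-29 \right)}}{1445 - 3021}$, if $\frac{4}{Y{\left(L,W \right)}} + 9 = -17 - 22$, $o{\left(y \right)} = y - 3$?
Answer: $\frac{541}{18912} \approx 0.028606$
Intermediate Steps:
$o{\left(y \right)} = -3 + y$ ($o{\left(y \right)} = y - 3 = -3 + y$)
$Y{\left(L,W \right)} = - \frac{1}{12}$ ($Y{\left(L,W \right)} = \frac{4}{-9 - 39} = \frac{4}{-48} = 4 \left(- \frac{1}{48}\right) = - \frac{1}{12}$)
$l{\left(r,c \right)} = 4 - r^{2}$ ($l{\left(r,c \right)} = 4 - \left(r + 0\right)^{2} = 4 - r^{2}$)
$\frac{l{\left(o{\left(-4 \right)},-1 \right)} + Y{\left(-25,-29 \right)}}{1445 - 3021} = \frac{\left(4 - \left(-3 - 4\right)^{2}\right) - \frac{1}{12}}{1445 - 3021} = \frac{\left(4 - \left(-7\right)^{2}\right) - \frac{1}{12}}{-1576} = \left(\left(4 - 49\right) - \frac{1}{12}\right) \left(- \frac{1}{1576}\right) = \left(-45 - \frac{1}{12}\right) \left(- \frac{1}{1576}\right) = \left(- \frac{541}{12}\right) \left(- \frac{1}{1576}\right) = \frac{541}{18912}$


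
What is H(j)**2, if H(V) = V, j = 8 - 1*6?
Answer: 4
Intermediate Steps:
j = 2 (j = 8 - 6 = 2)
H(j)**2 = 2**2 = 4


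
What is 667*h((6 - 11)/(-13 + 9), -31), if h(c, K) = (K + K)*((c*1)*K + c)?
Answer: 1550775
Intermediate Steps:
h(c, K) = 2*K*(c + K*c) (h(c, K) = (2*K)*(c*K + c) = (2*K)*(K*c + c) = (2*K)*(c + K*c) = 2*K*(c + K*c))
667*h((6 - 11)/(-13 + 9), -31) = 667*(2*(-31)*((6 - 11)/(-13 + 9))*(1 - 31)) = 667*(2*(-31)*(-5/(-4))*(-30)) = 667*(2*(-31)*(-5*(-¼))*(-30)) = 667*(2*(-31)*(5/4)*(-30)) = 667*2325 = 1550775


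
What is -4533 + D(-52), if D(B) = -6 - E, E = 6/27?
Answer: -40853/9 ≈ -4539.2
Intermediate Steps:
E = 2/9 (E = 6*(1/27) = 2/9 ≈ 0.22222)
D(B) = -56/9 (D(B) = -6 - 1*2/9 = -6 - 2/9 = -56/9)
-4533 + D(-52) = -4533 - 56/9 = -40853/9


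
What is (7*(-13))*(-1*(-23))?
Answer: -2093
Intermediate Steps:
(7*(-13))*(-1*(-23)) = -91*23 = -2093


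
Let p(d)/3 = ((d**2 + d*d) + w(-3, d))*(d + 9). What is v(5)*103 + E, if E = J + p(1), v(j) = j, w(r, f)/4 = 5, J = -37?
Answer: 1138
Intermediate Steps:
w(r, f) = 20 (w(r, f) = 4*5 = 20)
p(d) = 3*(9 + d)*(20 + 2*d**2) (p(d) = 3*(((d**2 + d*d) + 20)*(d + 9)) = 3*(((d**2 + d**2) + 20)*(9 + d)) = 3*((2*d**2 + 20)*(9 + d)) = 3*((20 + 2*d**2)*(9 + d)) = 3*((9 + d)*(20 + 2*d**2)) = 3*(9 + d)*(20 + 2*d**2))
E = 623 (E = -37 + (540 + 6*1**3 + 54*1**2 + 60*1) = -37 + (540 + 6*1 + 54*1 + 60) = -37 + (540 + 6 + 54 + 60) = -37 + 660 = 623)
v(5)*103 + E = 5*103 + 623 = 515 + 623 = 1138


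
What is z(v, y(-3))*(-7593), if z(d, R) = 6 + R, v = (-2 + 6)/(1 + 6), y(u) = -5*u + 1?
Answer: -167046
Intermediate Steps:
y(u) = 1 - 5*u
v = 4/7 ≈ 0.57143
z(v, y(-3))*(-7593) = (6 + (1 - 5*(-3)))*(-7593) = (6 + (1 + 15))*(-7593) = (6 + 16)*(-7593) = 22*(-7593) = -167046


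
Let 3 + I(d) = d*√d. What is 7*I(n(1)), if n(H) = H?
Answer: -14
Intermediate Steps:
I(d) = -3 + d^(3/2) (I(d) = -3 + d*√d = -3 + d^(3/2))
7*I(n(1)) = 7*(-3 + 1^(3/2)) = 7*(-3 + 1) = 7*(-2) = -14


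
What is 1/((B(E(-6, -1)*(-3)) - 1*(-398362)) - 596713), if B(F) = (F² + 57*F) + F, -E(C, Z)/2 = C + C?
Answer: -1/197343 ≈ -5.0673e-6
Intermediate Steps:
E(C, Z) = -4*C (E(C, Z) = -2*(C + C) = -4*C)
B(F) = F² + 58*F
1/((B(E(-6, -1)*(-3)) - 1*(-398362)) - 596713) = 1/(((-4*(-6)*(-3))*(58 - 4*(-6)*(-3)) - 1*(-398362)) - 596713) = 1/(((24*(-3))*(58 + 24*(-3)) + 398362) - 596713) = 1/((-72*(58 - 72) + 398362) - 596713) = 1/((-72*(-14) + 398362) - 596713) = 1/((1008 + 398362) - 596713) = 1/(399370 - 596713) = 1/(-197343) = -1/197343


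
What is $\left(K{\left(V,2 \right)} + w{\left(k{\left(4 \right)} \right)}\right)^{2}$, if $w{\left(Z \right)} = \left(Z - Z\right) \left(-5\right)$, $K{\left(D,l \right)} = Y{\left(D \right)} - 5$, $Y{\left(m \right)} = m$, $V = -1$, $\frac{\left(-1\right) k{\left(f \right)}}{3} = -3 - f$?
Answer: $36$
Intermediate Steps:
$k{\left(f \right)} = 9 + 3 f$ ($k{\left(f \right)} = - 3 \left(-3 - f\right) = 9 + 3 f$)
$K{\left(D,l \right)} = -5 + D$ ($K{\left(D,l \right)} = D - 5 = -5 + D$)
$w{\left(Z \right)} = 0$ ($w{\left(Z \right)} = 0 \left(-5\right) = 0$)
$\left(K{\left(V,2 \right)} + w{\left(k{\left(4 \right)} \right)}\right)^{2} = \left(\left(-5 - 1\right) + 0\right)^{2} = \left(-6 + 0\right)^{2} = \left(-6\right)^{2} = 36$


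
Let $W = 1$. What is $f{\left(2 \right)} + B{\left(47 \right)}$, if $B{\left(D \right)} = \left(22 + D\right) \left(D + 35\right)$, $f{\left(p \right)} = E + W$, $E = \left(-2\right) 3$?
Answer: $5653$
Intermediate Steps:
$E = -6$
$f{\left(p \right)} = -5$ ($f{\left(p \right)} = -6 + 1 = -5$)
$B{\left(D \right)} = \left(22 + D\right) \left(35 + D\right)$
$f{\left(2 \right)} + B{\left(47 \right)} = -5 + \left(770 + 47^{2} + 57 \cdot 47\right) = -5 + \left(770 + 2209 + 2679\right) = -5 + 5658 = 5653$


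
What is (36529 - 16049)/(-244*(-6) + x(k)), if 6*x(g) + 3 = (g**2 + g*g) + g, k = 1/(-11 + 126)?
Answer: 270848000/19354807 ≈ 13.994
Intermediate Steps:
k = 1/115 ≈ 0.0086956
x(g) = -1/2 + g**2/3 + g/6 (x(g) = -1/2 + ((g**2 + g*g) + g)/6 = -1/2 + ((g**2 + g**2) + g)/6 = -1/2 + (2*g**2 + g)/6 = -1/2 + (g + 2*g**2)/6 = -1/2 + (g**2/3 + g/6) = -1/2 + g**2/3 + g/6)
(36529 - 16049)/(-244*(-6) + x(k)) = (36529 - 16049)/(-244*(-6) + (-1/2 + (1/115)**2/3 + (1/6)*(1/115))) = 20480/(1464 + (-1/2 + (1/3)*(1/13225) + 1/690)) = 20480/(1464 + (-1/2 + 1/39675 + 1/690)) = 20480/(1464 - 6593/13225) = 20480/(19354807/13225) = 20480*(13225/19354807) = 270848000/19354807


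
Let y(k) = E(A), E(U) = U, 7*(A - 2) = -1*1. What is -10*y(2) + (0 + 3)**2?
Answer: -67/7 ≈ -9.5714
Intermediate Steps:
A = 13/7 (A = 2 + (-1*1)/7 = 2 + (1/7)*(-1) = 2 - 1/7 = 13/7 ≈ 1.8571)
y(k) = 13/7
-10*y(2) + (0 + 3)**2 = -10*13/7 + (0 + 3)**2 = -130/7 + 3**2 = -130/7 + 9 = -67/7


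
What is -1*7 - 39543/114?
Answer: -13447/38 ≈ -353.87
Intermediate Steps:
-1*7 - 39543/114 = -7 - 39543/114 = -7 - 147*269/114 = -7 - 13181/38 = -13447/38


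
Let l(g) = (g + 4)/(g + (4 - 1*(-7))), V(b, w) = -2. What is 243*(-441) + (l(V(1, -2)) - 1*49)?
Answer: -964906/9 ≈ -1.0721e+5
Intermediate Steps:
l(g) = (4 + g)/(11 + g) (l(g) = (4 + g)/(g + (4 + 7)) = (4 + g)/(g + 11) = (4 + g)/(11 + g))
243*(-441) + (l(V(1, -2)) - 1*49) = 243*(-441) + ((4 - 2)/(11 - 2) - 1*49) = -107163 + (2/9 - 49) = -107163 - 439/9 = -964906/9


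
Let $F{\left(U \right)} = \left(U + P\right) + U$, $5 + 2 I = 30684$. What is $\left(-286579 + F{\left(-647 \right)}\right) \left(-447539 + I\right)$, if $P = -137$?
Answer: $124477777995$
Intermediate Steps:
$I = \frac{30679}{2}$ ($I = - \frac{5}{2} + \frac{1}{2} \cdot 30684 = - \frac{5}{2} + 15342 = \frac{30679}{2} \approx 15340.0$)
$F{\left(U \right)} = -137 + 2 U$ ($F{\left(U \right)} = \left(U - 137\right) + U = \left(-137 + U\right) + U = -137 + 2 U$)
$\left(-286579 + F{\left(-647 \right)}\right) \left(-447539 + I\right) = \left(-286579 + \left(-137 + 2 \left(-647\right)\right)\right) \left(-447539 + \frac{30679}{2}\right) = \left(-286579 - 1431\right) \left(- \frac{864399}{2}\right) = \left(-288010\right) \left(- \frac{864399}{2}\right) = 124477777995$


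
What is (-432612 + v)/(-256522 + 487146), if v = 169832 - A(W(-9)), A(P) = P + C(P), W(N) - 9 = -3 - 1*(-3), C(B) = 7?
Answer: -65699/57656 ≈ -1.1395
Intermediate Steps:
W(N) = 9 (W(N) = 9 + (-3 - 1*(-3)) = 9 + (-3 + 3) = 9 + 0 = 9)
A(P) = 7 + P (A(P) = P + 7 = 7 + P)
v = 169816 (v = 169832 - (7 + 9) = 169832 - 1*16 = 169832 - 16 = 169816)
(-432612 + v)/(-256522 + 487146) = (-432612 + 169816)/(-256522 + 487146) = -262796/230624 = -262796*1/230624 = -65699/57656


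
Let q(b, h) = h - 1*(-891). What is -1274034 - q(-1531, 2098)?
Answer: -1277023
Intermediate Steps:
q(b, h) = 891 + h (q(b, h) = h + 891 = 891 + h)
-1274034 - q(-1531, 2098) = -1274034 - (891 + 2098) = -1274034 - 1*2989 = -1274034 - 2989 = -1277023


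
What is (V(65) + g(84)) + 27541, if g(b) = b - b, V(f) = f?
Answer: 27606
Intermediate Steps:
g(b) = 0
(V(65) + g(84)) + 27541 = (65 + 0) + 27541 = 65 + 27541 = 27606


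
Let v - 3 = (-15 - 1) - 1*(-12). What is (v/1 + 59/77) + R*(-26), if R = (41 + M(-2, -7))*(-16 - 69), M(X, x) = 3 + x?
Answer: 6296272/77 ≈ 81770.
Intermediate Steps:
R = -3145 (R = (41 + (3 - 7))*(-16 - 69) = (41 - 4)*(-85) = 37*(-85) = -3145)
v = -1 (v = 3 + ((-15 - 1) - 1*(-12)) = 3 + (-16 + 12) = 3 - 4 = -1)
(v/1 + 59/77) + R*(-26) = (-1/1 + 59/77) - 3145*(-26) = (-1*1 + 59*(1/77)) + 81770 = (-1 + 59/77) + 81770 = -18/77 + 81770 = 6296272/77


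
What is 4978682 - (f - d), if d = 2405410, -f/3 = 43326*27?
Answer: 10893498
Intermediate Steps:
f = -3509406 (f = -129978*27 = -3*1169802 = -3509406)
4978682 - (f - d) = 4978682 - (-3509406 - 1*2405410) = 4978682 - (-3509406 - 2405410) = 4978682 - 1*(-5914816) = 4978682 + 5914816 = 10893498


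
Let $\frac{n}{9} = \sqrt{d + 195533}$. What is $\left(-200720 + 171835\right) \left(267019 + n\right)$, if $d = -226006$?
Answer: $-7712843815 - 259965 i \sqrt{30473} \approx -7.7128 \cdot 10^{9} - 4.5381 \cdot 10^{7} i$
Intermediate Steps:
$n = 9 i \sqrt{30473}$ ($n = 9 \sqrt{-226006 + 195533} = 9 \sqrt{-30473} = 9 i \sqrt{30473} \approx 1571.1 i$)
$\left(-200720 + 171835\right) \left(267019 + n\right) = \left(-200720 + 171835\right) \left(267019 + 9 i \sqrt{30473}\right) = - 28885 \left(267019 + 9 i \sqrt{30473}\right) = -7712843815 - 259965 i \sqrt{30473}$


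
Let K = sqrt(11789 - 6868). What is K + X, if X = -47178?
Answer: -47178 + sqrt(4921) ≈ -47108.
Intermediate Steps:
K = sqrt(4921) ≈ 70.150
K + X = sqrt(4921) - 47178 = -47178 + sqrt(4921)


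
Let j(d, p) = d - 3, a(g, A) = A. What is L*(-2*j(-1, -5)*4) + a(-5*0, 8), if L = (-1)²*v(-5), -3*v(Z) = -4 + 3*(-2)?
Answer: 344/3 ≈ 114.67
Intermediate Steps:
j(d, p) = -3 + d
v(Z) = 10/3 (v(Z) = -(-4 + 3*(-2))/3 = -(-4 - 6)/3 = -⅓*(-10) = 10/3)
L = 10/3 (L = (-1)²*(10/3) = 1*(10/3) = 10/3 ≈ 3.3333)
L*(-2*j(-1, -5)*4) + a(-5*0, 8) = 10*(-2*(-3 - 1)*4)/3 + 8 = 10*(-2*(-4)*4)/3 + 8 = 10*(8*4)/3 + 8 = (10/3)*32 + 8 = 320/3 + 8 = 344/3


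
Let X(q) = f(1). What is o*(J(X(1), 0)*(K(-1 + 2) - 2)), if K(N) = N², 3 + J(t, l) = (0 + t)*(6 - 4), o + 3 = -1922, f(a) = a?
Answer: -1925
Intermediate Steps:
X(q) = 1
o = -1925 (o = -3 - 1922 = -1925)
J(t, l) = -3 + 2*t (J(t, l) = -3 + (0 + t)*(6 - 4) = -3 + t*2 = -3 + 2*t)
o*(J(X(1), 0)*(K(-1 + 2) - 2)) = -1925*(-3 + 2*1)*((-1 + 2)² - 2) = -1925*(-3 + 2)*(1² - 2) = -(-1925)*(1 - 2) = -(-1925)*(-1) = -1925*1 = -1925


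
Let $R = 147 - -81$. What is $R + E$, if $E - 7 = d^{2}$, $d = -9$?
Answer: $316$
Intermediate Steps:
$R = 228$ ($R = 147 + 81 = 228$)
$E = 88$ ($E = 7 + \left(-9\right)^{2} = 7 + 81 = 88$)
$R + E = 228 + 88 = 316$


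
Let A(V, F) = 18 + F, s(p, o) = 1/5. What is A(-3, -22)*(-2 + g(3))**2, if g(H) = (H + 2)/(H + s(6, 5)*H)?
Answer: -121/81 ≈ -1.4938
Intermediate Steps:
s(p, o) = 1/5
g(H) = 5*(2 + H)/(6*H) (g(H) = (H + 2)/(H + H/5) = (2 + H)/((6*H/5)) = (2 + H)*(5/(6*H)) = 5*(2 + H)/(6*H))
A(-3, -22)*(-2 + g(3))**2 = (18 - 22)*(-2 + (5/6)*(2 + 3)/3)**2 = -4*(-2 + (5/6)*(1/3)*5)**2 = -4*(-2 + 25/18)**2 = -4*(-11/18)**2 = -4*121/324 = -121/81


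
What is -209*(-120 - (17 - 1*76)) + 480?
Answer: 13229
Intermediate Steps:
-209*(-120 - (17 - 1*76)) + 480 = -209*(-120 - (17 - 76)) + 480 = -209*(-120 - 1*(-59)) + 480 = -209*(-120 + 59) + 480 = -209*(-61) + 480 = 12749 + 480 = 13229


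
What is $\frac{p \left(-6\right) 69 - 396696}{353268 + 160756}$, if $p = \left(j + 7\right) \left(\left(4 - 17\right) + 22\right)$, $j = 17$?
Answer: $- \frac{60765}{64253} \approx -0.94571$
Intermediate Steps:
$p = 216$ ($p = \left(17 + 7\right) \left(\left(4 - 17\right) + 22\right) = 24 \left(-13 + 22\right) = 24 \cdot 9 = 216$)
$\frac{p \left(-6\right) 69 - 396696}{353268 + 160756} = \frac{216 \left(-6\right) 69 - 396696}{353268 + 160756} = \frac{\left(-1296\right) 69 - 396696}{514024} = \left(-89424 - 396696\right) \frac{1}{514024} = \left(-486120\right) \frac{1}{514024} = - \frac{60765}{64253}$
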